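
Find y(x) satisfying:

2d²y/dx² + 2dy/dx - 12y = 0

Characteristic equation: 2r² + 2r - 12 = 0
Divide by 2: r² + r - 6 = 0
Roots: r = 2, -3 (distinct real)
General solution: y = C₁e^(2x) + C₂e^(-3x)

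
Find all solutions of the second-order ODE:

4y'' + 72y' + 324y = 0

Characteristic equation: 4r² + 72r + 324 = 0
Divide by 4: r² + 18r + 81 = 0
Factored: (r + 9)² = 0
Repeated root: r = -9
General solution: y = (C₁ + C₂x)e^(-9x)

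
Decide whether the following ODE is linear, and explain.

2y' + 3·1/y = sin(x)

Nonlinear (1/y term)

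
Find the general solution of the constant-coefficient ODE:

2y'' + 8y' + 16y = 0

Characteristic equation: 2r² + 8r + 16 = 0
Divide by 2: r² + 4r + 8 = 0
Roots: r = -2 ± 2i (complex conjugates)
General solution: y = e^(-2x)(C₁cos(2x) + C₂sin(2x))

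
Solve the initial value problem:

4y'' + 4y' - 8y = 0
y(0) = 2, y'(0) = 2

General solution: y = C₁e^x + C₂e^(-2x)
Applying ICs: C₁ = 2, C₂ = 0
Particular solution: y = 2e^x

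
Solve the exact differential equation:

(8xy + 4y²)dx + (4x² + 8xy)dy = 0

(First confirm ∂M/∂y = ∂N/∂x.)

Verify exactness: ∂M/∂y = ∂N/∂x ✓
Find F(x,y) such that ∂F/∂x = M, ∂F/∂y = N
Solution: 4x²y + 4xy² = C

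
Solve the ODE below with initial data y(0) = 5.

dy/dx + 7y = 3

General solution: y = 3/7 + Ce^(-7x)
Applying y(0) = 5: C = 5 - 3/7 = 32/7
Particular solution: y = 3/7 + (32/7)e^(-7x)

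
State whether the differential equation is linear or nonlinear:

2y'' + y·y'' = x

Nonlinear (y·y'' term)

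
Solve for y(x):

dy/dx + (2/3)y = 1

Using integrating factor method:

General solution: y = 3/2 + Ce^(-2x/3)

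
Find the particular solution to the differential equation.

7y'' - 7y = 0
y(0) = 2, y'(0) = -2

General solution: y = C₁e^x + C₂e^(-x)
Applying ICs: C₁ = 0, C₂ = 2
Particular solution: y = 2e^(-x)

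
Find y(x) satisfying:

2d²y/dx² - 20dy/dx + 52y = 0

Characteristic equation: 2r² - 20r + 52 = 0
Divide by 2: r² - 10r + 26 = 0
Roots: r = 5 ± i (complex conjugates)
General solution: y = e^(5x)(C₁cos(x) + C₂sin(x))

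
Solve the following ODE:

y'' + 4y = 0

Characteristic equation: r² + 4 = 0
Roots: r = ±2i (complex conjugates)
General solution: y = C₁cos(2x) + C₂sin(2x)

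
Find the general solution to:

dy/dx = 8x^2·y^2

Separating variables and integrating:
-1/y = 8x^3/3 + C

General solution: y^-1 = (-8/3)x^3 + C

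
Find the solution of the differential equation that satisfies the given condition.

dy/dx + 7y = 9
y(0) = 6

General solution: y = 9/7 + Ce^(-7x)
Applying y(0) = 6: C = 6 - 9/7 = 33/7
Particular solution: y = 9/7 + (33/7)e^(-7x)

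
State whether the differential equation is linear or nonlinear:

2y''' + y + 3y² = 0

Nonlinear (y² term)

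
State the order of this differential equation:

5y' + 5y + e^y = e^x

The order is 1 (highest derivative is of order 1).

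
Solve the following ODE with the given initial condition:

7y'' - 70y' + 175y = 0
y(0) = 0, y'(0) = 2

General solution: y = (C₁ + C₂x)e^(5x)
Repeated root r = 5
Applying ICs: C₁ = 0, C₂ = 2
Particular solution: y = 2xe^(5x)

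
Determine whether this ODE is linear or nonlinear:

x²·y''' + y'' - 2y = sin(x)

Linear (y and its derivatives appear to the first power only, no products of y terms)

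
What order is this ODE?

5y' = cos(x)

The order is 1 (highest derivative is of order 1).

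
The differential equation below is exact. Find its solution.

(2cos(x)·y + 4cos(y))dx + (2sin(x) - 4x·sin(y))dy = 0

Verify exactness: ∂M/∂y = ∂N/∂x ✓
Find F(x,y) such that ∂F/∂x = M, ∂F/∂y = N
Solution: 2sin(x)·y + 4x·cos(y) = C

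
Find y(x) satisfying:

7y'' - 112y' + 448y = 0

Characteristic equation: 7r² - 112r + 448 = 0
Divide by 7: r² - 16r + 64 = 0
Factored: (r - 8)² = 0
Repeated root: r = 8
General solution: y = (C₁ + C₂x)e^(8x)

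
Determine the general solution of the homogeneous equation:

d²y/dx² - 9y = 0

Characteristic equation: r² - 9 = 0
Roots: r = 3, -3 (distinct real)
General solution: y = C₁e^(3x) + C₂e^(-3x)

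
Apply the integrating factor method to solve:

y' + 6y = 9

Using integrating factor method:

General solution: y = 3/2 + Ce^(-6x)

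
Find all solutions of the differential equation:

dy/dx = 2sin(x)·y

Separating variables and integrating:
ln|y| = -2cos(x) + C

General solution: y = Ce^(-2cos(x))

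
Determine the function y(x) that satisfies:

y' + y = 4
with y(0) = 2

General solution: y = 4 + Ce^(-x)
Applying y(0) = 2: C = 2 - 4 = -2
Particular solution: y = 4 - 2e^(-x)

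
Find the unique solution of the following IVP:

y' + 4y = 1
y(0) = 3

General solution: y = 1/4 + Ce^(-4x)
Applying y(0) = 3: C = 3 - 1/4 = 11/4
Particular solution: y = 1/4 + (11/4)e^(-4x)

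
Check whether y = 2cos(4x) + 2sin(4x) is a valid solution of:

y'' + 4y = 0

Verification:
y'' = -32cos(4x) - 32sin(4x)
y'' + 4y ≠ 0 (frequency mismatch: got 16 instead of 4)

No, it is not a solution.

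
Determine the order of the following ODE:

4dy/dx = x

The order is 1 (highest derivative is of order 1).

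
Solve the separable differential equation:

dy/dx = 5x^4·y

Separating variables and integrating:
ln|y| = x^5 + C

General solution: y = Ce^(x^5)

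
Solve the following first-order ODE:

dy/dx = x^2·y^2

Separating variables and integrating:
-1/y = x^3/3 + C

General solution: y^-1 = (-1/3)x^3 + C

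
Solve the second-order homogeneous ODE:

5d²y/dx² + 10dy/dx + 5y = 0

Characteristic equation: 5r² + 10r + 5 = 0
Divide by 5: r² + 2r + 1 = 0
Factored: (r + 1)² = 0
Repeated root: r = -1
General solution: y = (C₁ + C₂x)e^(-x)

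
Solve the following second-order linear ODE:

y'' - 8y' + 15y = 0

Characteristic equation: r² - 8r + 15 = 0
Roots: r = 3, 5 (distinct real)
General solution: y = C₁e^(3x) + C₂e^(5x)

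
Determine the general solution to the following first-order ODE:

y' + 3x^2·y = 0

Using integrating factor method:

General solution: y = Ce^(-x^3)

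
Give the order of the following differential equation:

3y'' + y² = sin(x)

The order is 2 (highest derivative is of order 2).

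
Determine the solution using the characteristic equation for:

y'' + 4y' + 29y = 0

Characteristic equation: r² + 4r + 29 = 0
Roots: r = -2 ± 5i (complex conjugates)
General solution: y = e^(-2x)(C₁cos(5x) + C₂sin(5x))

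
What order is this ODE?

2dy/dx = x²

The order is 1 (highest derivative is of order 1).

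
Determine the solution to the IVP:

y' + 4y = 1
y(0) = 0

General solution: y = 1/4 + Ce^(-4x)
Applying y(0) = 0: C = 0 - 1/4 = -1/4
Particular solution: y = 1/4 - (1/4)e^(-4x)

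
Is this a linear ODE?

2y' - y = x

Yes. Linear (y and its derivatives appear to the first power only, no products of y terms)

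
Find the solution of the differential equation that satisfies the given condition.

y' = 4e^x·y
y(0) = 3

General solution: y = Ce^(4e^x)
Applying IC y(0) = 3:
Particular solution: y = 3e^(4(e^x - 1))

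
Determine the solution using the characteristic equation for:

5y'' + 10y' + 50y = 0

Characteristic equation: 5r² + 10r + 50 = 0
Divide by 5: r² + 2r + 10 = 0
Roots: r = -1 ± 3i (complex conjugates)
General solution: y = e^(-x)(C₁cos(3x) + C₂sin(3x))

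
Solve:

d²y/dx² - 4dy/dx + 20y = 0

Characteristic equation: r² - 4r + 20 = 0
Roots: r = 2 ± 4i (complex conjugates)
General solution: y = e^(2x)(C₁cos(4x) + C₂sin(4x))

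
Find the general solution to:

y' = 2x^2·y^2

Separating variables and integrating:
-1/y = 2x^3/3 + C

General solution: y^-1 = (-2/3)x^3 + C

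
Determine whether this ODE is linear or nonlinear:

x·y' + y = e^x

Linear (y and its derivatives appear to the first power only, no products of y terms)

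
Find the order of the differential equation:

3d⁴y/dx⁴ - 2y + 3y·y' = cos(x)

The order is 4 (highest derivative is of order 4).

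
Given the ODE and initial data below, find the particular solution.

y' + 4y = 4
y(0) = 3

General solution: y = 1 + Ce^(-4x)
Applying y(0) = 3: C = 3 - 1 = 2
Particular solution: y = 1 + 2e^(-4x)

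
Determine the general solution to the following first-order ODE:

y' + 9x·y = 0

Using integrating factor method:

General solution: y = Ce^(-9x^2/2)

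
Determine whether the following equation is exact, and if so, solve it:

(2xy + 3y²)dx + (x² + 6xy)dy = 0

Verify exactness: ∂M/∂y = ∂N/∂x ✓
Find F(x,y) such that ∂F/∂x = M, ∂F/∂y = N
Solution: x²y + 3xy² = C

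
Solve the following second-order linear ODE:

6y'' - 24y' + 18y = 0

Characteristic equation: 6r² - 24r + 18 = 0
Divide by 6: r² - 4r + 3 = 0
Roots: r = 3, 1 (distinct real)
General solution: y = C₁e^(3x) + C₂e^x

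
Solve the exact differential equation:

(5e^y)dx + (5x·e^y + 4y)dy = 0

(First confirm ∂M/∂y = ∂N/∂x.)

Verify exactness: ∂M/∂y = ∂N/∂x ✓
Find F(x,y) such that ∂F/∂x = M, ∂F/∂y = N
Solution: 5x·e^y + 2y² = C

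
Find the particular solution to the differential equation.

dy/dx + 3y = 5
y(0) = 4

General solution: y = 5/3 + Ce^(-3x)
Applying y(0) = 4: C = 4 - 5/3 = 7/3
Particular solution: y = 5/3 + (7/3)e^(-3x)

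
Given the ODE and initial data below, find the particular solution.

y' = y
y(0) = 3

General solution: y = Ce^x
Applying IC y(0) = 3:
Particular solution: y = 3e^x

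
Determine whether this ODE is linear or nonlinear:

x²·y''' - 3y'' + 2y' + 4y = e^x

Linear (y and its derivatives appear to the first power only, no products of y terms)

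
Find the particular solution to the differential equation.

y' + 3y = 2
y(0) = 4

General solution: y = 2/3 + Ce^(-3x)
Applying y(0) = 4: C = 4 - 2/3 = 10/3
Particular solution: y = 2/3 + (10/3)e^(-3x)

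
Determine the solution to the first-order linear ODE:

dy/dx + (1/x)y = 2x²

Using integrating factor method:

General solution: y = (1/2)x^3 + C/x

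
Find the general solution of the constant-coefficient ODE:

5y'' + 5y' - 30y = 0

Characteristic equation: 5r² + 5r - 30 = 0
Divide by 5: r² + r - 6 = 0
Roots: r = 2, -3 (distinct real)
General solution: y = C₁e^(2x) + C₂e^(-3x)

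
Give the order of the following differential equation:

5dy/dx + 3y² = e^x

The order is 1 (highest derivative is of order 1).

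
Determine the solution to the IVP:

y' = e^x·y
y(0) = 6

General solution: y = Ce^(e^x)
Applying IC y(0) = 6:
Particular solution: y = 6e^(e^x - 1)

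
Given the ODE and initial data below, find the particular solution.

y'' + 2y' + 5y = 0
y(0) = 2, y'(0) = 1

General solution: y = e^(-x)(C₁cos(2x) + C₂sin(2x))
Complex roots r = -1 ± 2i
Applying ICs: C₁ = 2, C₂ = 3/2
Particular solution: y = e^(-x)(2cos(2x) + (3/2)sin(2x))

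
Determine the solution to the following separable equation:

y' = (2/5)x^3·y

Separating variables and integrating:
ln|y| = x^4/10 + C

General solution: y = Ce^(x^4/10)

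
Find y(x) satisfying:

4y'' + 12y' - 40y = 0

Characteristic equation: 4r² + 12r - 40 = 0
Divide by 4: r² + 3r - 10 = 0
Roots: r = 2, -5 (distinct real)
General solution: y = C₁e^(2x) + C₂e^(-5x)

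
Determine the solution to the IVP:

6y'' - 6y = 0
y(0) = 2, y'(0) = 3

General solution: y = C₁e^x + C₂e^(-x)
Applying ICs: C₁ = 5/2, C₂ = -1/2
Particular solution: y = (5/2)e^x - (1/2)e^(-x)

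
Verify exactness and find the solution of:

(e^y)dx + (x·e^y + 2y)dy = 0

Verify exactness: ∂M/∂y = ∂N/∂x ✓
Find F(x,y) such that ∂F/∂x = M, ∂F/∂y = N
Solution: x·e^y + y² = C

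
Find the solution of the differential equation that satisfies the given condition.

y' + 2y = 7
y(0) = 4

General solution: y = 7/2 + Ce^(-2x)
Applying y(0) = 4: C = 4 - 7/2 = 1/2
Particular solution: y = 7/2 + (1/2)e^(-2x)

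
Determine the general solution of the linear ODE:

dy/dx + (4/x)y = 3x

Using integrating factor method:

General solution: y = (1/2)x^2 + Cx^(-4)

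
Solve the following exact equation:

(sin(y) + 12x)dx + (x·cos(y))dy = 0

Verify exactness: ∂M/∂y = ∂N/∂x ✓
Find F(x,y) such that ∂F/∂x = M, ∂F/∂y = N
Solution: x·sin(y) + 6x² = C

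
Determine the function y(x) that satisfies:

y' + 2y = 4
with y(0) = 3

General solution: y = 2 + Ce^(-2x)
Applying y(0) = 3: C = 3 - 2 = 1
Particular solution: y = 2 + e^(-2x)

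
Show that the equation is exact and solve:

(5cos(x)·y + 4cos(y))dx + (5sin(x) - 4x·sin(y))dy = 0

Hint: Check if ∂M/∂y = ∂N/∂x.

Verify exactness: ∂M/∂y = ∂N/∂x ✓
Find F(x,y) such that ∂F/∂x = M, ∂F/∂y = N
Solution: 5sin(x)·y + 4x·cos(y) = C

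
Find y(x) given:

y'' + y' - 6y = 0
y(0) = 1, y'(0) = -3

General solution: y = C₁e^(2x) + C₂e^(-3x)
Applying ICs: C₁ = 0, C₂ = 1
Particular solution: y = e^(-3x)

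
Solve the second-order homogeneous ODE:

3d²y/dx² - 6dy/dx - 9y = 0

Characteristic equation: 3r² - 6r - 9 = 0
Divide by 3: r² - 2r - 3 = 0
Roots: r = 3, -1 (distinct real)
General solution: y = C₁e^(3x) + C₂e^(-x)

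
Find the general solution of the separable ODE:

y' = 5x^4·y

Separating variables and integrating:
ln|y| = x^5 + C

General solution: y = Ce^(x^5)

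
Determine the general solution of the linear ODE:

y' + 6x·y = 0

Using integrating factor method:

General solution: y = Ce^(-3x^2)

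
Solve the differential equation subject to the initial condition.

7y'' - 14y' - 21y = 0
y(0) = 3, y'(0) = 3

General solution: y = C₁e^(3x) + C₂e^(-x)
Applying ICs: C₁ = 3/2, C₂ = 3/2
Particular solution: y = (3/2)e^(3x) + (3/2)e^(-x)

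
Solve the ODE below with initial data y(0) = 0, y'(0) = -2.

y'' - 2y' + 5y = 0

General solution: y = e^x(C₁cos(2x) + C₂sin(2x))
Complex roots r = 1 ± 2i
Applying ICs: C₁ = 0, C₂ = -1
Particular solution: y = e^x(-sin(2x))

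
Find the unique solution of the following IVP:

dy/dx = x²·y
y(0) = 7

General solution: y = Ce^(x³/3)
Applying IC y(0) = 7:
Particular solution: y = 7e^(x³/3)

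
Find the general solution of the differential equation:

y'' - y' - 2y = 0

Characteristic equation: r² - r - 2 = 0
Roots: r = 2, -1 (distinct real)
General solution: y = C₁e^(2x) + C₂e^(-x)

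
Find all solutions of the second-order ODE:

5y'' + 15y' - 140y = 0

Characteristic equation: 5r² + 15r - 140 = 0
Divide by 5: r² + 3r - 28 = 0
Roots: r = 4, -7 (distinct real)
General solution: y = C₁e^(4x) + C₂e^(-7x)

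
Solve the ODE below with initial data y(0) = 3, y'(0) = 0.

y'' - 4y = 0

General solution: y = C₁e^(2x) + C₂e^(-2x)
Applying ICs: C₁ = 3/2, C₂ = 3/2
Particular solution: y = (3/2)e^(2x) + (3/2)e^(-2x)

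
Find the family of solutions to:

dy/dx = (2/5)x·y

Separating variables and integrating:
ln|y| = x^2/5 + C

General solution: y = Ce^(x^2/5)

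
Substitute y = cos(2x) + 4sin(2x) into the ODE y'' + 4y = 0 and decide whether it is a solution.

Verification:
y'' = -4cos(2x) - 16sin(2x)
y'' + 4y = 0 ✓

Yes, it is a solution.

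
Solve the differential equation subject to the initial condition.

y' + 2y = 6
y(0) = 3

General solution: y = 3 + Ce^(-2x)
Applying y(0) = 3: C = 3 - 3 = 0
Particular solution: y = 3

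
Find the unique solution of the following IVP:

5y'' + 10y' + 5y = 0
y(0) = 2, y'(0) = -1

General solution: y = (C₁ + C₂x)e^(-x)
Repeated root r = -1
Applying ICs: C₁ = 2, C₂ = 1
Particular solution: y = (2 + x)e^(-x)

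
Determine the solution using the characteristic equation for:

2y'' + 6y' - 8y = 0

Characteristic equation: 2r² + 6r - 8 = 0
Divide by 2: r² + 3r - 4 = 0
Roots: r = 1, -4 (distinct real)
General solution: y = C₁e^x + C₂e^(-4x)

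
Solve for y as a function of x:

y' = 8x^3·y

Separating variables and integrating:
ln|y| = 2x^4 + C

General solution: y = Ce^(2x^4)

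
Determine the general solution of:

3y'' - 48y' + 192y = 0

Characteristic equation: 3r² - 48r + 192 = 0
Divide by 3: r² - 16r + 64 = 0
Factored: (r - 8)² = 0
Repeated root: r = 8
General solution: y = (C₁ + C₂x)e^(8x)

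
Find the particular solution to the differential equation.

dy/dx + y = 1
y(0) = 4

General solution: y = 1 + Ce^(-x)
Applying y(0) = 4: C = 4 - 1 = 3
Particular solution: y = 1 + 3e^(-x)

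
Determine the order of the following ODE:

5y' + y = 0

The order is 1 (highest derivative is of order 1).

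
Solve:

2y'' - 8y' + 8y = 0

Characteristic equation: 2r² - 8r + 8 = 0
Divide by 2: r² - 4r + 4 = 0
Factored: (r - 2)² = 0
Repeated root: r = 2
General solution: y = (C₁ + C₂x)e^(2x)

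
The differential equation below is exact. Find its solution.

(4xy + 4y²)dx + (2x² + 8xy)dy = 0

Verify exactness: ∂M/∂y = ∂N/∂x ✓
Find F(x,y) such that ∂F/∂x = M, ∂F/∂y = N
Solution: 2x²y + 4xy² = C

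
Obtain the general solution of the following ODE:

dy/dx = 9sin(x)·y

Separating variables and integrating:
ln|y| = -9cos(x) + C

General solution: y = Ce^(-9cos(x))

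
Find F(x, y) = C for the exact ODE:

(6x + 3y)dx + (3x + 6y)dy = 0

Verify exactness: ∂M/∂y = ∂N/∂x ✓
Find F(x,y) such that ∂F/∂x = M, ∂F/∂y = N
Solution: 3x² + 3xy + 3y² = C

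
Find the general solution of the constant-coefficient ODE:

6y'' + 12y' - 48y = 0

Characteristic equation: 6r² + 12r - 48 = 0
Divide by 6: r² + 2r - 8 = 0
Roots: r = 2, -4 (distinct real)
General solution: y = C₁e^(2x) + C₂e^(-4x)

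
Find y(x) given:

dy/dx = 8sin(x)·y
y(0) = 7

General solution: y = Ce^(-8cos(x))
Applying IC y(0) = 7:
Particular solution: y = 7e^(8(1-cos(x)))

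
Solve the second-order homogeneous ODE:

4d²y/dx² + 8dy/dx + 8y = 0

Characteristic equation: 4r² + 8r + 8 = 0
Divide by 4: r² + 2r + 2 = 0
Roots: r = -1 ± i (complex conjugates)
General solution: y = e^(-x)(C₁cos(x) + C₂sin(x))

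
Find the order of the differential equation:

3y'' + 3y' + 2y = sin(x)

The order is 2 (highest derivative is of order 2).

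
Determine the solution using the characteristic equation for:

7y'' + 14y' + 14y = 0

Characteristic equation: 7r² + 14r + 14 = 0
Divide by 7: r² + 2r + 2 = 0
Roots: r = -1 ± i (complex conjugates)
General solution: y = e^(-x)(C₁cos(x) + C₂sin(x))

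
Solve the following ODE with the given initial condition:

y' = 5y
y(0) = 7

General solution: y = Ce^(5x)
Applying IC y(0) = 7:
Particular solution: y = 7e^(5x)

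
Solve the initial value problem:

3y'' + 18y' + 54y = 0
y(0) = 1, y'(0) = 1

General solution: y = e^(-3x)(C₁cos(3x) + C₂sin(3x))
Complex roots r = -3 ± 3i
Applying ICs: C₁ = 1, C₂ = 4/3
Particular solution: y = e^(-3x)(cos(3x) + (4/3)sin(3x))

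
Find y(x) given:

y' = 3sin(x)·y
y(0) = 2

General solution: y = Ce^(-3cos(x))
Applying IC y(0) = 2:
Particular solution: y = 2e^(3(1-cos(x)))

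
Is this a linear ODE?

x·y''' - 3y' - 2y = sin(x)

Yes. Linear (y and its derivatives appear to the first power only, no products of y terms)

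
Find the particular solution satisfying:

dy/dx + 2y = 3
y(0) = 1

General solution: y = 3/2 + Ce^(-2x)
Applying y(0) = 1: C = 1 - 3/2 = -1/2
Particular solution: y = 3/2 - (1/2)e^(-2x)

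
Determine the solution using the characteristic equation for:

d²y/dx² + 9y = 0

Characteristic equation: r² + 9 = 0
Roots: r = ±3i (complex conjugates)
General solution: y = C₁cos(3x) + C₂sin(3x)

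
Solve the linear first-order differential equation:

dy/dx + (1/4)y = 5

Using integrating factor method:

General solution: y = 20 + Ce^(-x/4)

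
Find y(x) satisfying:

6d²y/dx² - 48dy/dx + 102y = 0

Characteristic equation: 6r² - 48r + 102 = 0
Divide by 6: r² - 8r + 17 = 0
Roots: r = 4 ± i (complex conjugates)
General solution: y = e^(4x)(C₁cos(x) + C₂sin(x))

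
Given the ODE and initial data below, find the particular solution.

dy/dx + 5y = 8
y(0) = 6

General solution: y = 8/5 + Ce^(-5x)
Applying y(0) = 6: C = 6 - 8/5 = 22/5
Particular solution: y = 8/5 + (22/5)e^(-5x)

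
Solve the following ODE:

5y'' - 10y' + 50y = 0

Characteristic equation: 5r² - 10r + 50 = 0
Divide by 5: r² - 2r + 10 = 0
Roots: r = 1 ± 3i (complex conjugates)
General solution: y = e^x(C₁cos(3x) + C₂sin(3x))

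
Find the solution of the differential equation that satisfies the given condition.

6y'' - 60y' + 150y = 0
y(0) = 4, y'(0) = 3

General solution: y = (C₁ + C₂x)e^(5x)
Repeated root r = 5
Applying ICs: C₁ = 4, C₂ = -17
Particular solution: y = (4 - 17x)e^(5x)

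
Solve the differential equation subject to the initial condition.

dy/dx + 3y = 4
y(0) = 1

General solution: y = 4/3 + Ce^(-3x)
Applying y(0) = 1: C = 1 - 4/3 = -1/3
Particular solution: y = 4/3 - (1/3)e^(-3x)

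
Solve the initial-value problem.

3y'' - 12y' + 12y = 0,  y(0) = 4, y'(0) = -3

General solution: y = (C₁ + C₂x)e^(2x)
Repeated root r = 2
Applying ICs: C₁ = 4, C₂ = -11
Particular solution: y = (4 - 11x)e^(2x)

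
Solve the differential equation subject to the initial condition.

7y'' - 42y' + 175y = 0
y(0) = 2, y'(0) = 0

General solution: y = e^(3x)(C₁cos(4x) + C₂sin(4x))
Complex roots r = 3 ± 4i
Applying ICs: C₁ = 2, C₂ = -3/2
Particular solution: y = e^(3x)(2cos(4x) - (3/2)sin(4x))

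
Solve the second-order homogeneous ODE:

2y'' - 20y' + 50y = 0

Characteristic equation: 2r² - 20r + 50 = 0
Divide by 2: r² - 10r + 25 = 0
Factored: (r - 5)² = 0
Repeated root: r = 5
General solution: y = (C₁ + C₂x)e^(5x)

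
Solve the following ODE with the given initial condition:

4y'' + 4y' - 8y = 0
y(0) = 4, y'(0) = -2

General solution: y = C₁e^x + C₂e^(-2x)
Applying ICs: C₁ = 2, C₂ = 2
Particular solution: y = 2e^x + 2e^(-2x)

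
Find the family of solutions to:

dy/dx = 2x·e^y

Separating variables and integrating:
-e^(-y) = x² + C

General solution: y = -ln(C - x²)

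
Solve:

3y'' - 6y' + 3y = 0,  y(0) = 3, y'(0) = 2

General solution: y = (C₁ + C₂x)e^x
Repeated root r = 1
Applying ICs: C₁ = 3, C₂ = -1
Particular solution: y = (3 - x)e^x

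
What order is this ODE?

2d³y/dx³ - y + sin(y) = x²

The order is 3 (highest derivative is of order 3).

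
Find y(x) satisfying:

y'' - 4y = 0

Characteristic equation: r² - 4 = 0
Roots: r = 2, -2 (distinct real)
General solution: y = C₁e^(2x) + C₂e^(-2x)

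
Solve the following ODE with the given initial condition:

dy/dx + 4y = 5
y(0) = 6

General solution: y = 5/4 + Ce^(-4x)
Applying y(0) = 6: C = 6 - 5/4 = 19/4
Particular solution: y = 5/4 + (19/4)e^(-4x)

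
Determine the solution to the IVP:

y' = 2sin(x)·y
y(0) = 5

General solution: y = Ce^(-2cos(x))
Applying IC y(0) = 5:
Particular solution: y = 5e^(2(1-cos(x)))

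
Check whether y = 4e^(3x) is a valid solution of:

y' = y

Verification:
y = 4e^(3x)
y' = 12e^(3x)
But y = 4e^(3x)
y' ≠ y — the derivative does not match

No, it is not a solution.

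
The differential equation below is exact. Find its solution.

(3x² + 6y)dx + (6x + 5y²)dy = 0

Verify exactness: ∂M/∂y = ∂N/∂x ✓
Find F(x,y) such that ∂F/∂x = M, ∂F/∂y = N
Solution: x³ + 6xy + 5y³/3 = C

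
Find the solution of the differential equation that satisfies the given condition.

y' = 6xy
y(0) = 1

General solution: y = Ce^(3x²)
Applying IC y(0) = 1:
Particular solution: y = e^(3x²)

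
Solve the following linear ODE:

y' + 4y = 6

Using integrating factor method:

General solution: y = 3/2 + Ce^(-4x)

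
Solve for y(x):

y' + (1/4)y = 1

Using integrating factor method:

General solution: y = 4 + Ce^(-x/4)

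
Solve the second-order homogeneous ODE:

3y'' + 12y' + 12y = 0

Characteristic equation: 3r² + 12r + 12 = 0
Divide by 3: r² + 4r + 4 = 0
Factored: (r + 2)² = 0
Repeated root: r = -2
General solution: y = (C₁ + C₂x)e^(-2x)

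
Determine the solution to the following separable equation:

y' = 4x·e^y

Separating variables and integrating:
-e^(-y) = 2x² + C

General solution: y = -ln(C - 2x²)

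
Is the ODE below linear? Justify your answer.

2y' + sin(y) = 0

No. Nonlinear (sin(y) is nonlinear in y)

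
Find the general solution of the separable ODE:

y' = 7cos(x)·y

Separating variables and integrating:
ln|y| = 7sin(x) + C

General solution: y = Ce^(7sin(x))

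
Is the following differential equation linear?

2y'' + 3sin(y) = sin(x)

No. Nonlinear (sin(y) is nonlinear in y)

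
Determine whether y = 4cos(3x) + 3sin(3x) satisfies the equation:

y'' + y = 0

Verification:
y'' = -36cos(3x) - 27sin(3x)
y'' + y ≠ 0 (frequency mismatch: got 9 instead of 1)

No, it is not a solution.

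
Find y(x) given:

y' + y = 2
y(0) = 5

General solution: y = 2 + Ce^(-x)
Applying y(0) = 5: C = 5 - 2 = 3
Particular solution: y = 2 + 3e^(-x)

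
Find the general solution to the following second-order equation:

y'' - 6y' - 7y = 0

Characteristic equation: r² - 6r - 7 = 0
Roots: r = 7, -1 (distinct real)
General solution: y = C₁e^(7x) + C₂e^(-x)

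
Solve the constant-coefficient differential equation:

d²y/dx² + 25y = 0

Characteristic equation: r² + 25 = 0
Roots: r = ±5i (complex conjugates)
General solution: y = C₁cos(5x) + C₂sin(5x)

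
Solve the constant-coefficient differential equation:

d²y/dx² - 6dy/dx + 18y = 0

Characteristic equation: r² - 6r + 18 = 0
Roots: r = 3 ± 3i (complex conjugates)
General solution: y = e^(3x)(C₁cos(3x) + C₂sin(3x))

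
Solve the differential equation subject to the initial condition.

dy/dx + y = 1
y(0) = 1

General solution: y = 1 + Ce^(-x)
Applying y(0) = 1: C = 1 - 1 = 0
Particular solution: y = 1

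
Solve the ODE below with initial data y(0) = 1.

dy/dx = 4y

General solution: y = Ce^(4x)
Applying IC y(0) = 1:
Particular solution: y = e^(4x)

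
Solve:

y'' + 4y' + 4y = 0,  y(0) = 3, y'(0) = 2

General solution: y = (C₁ + C₂x)e^(-2x)
Repeated root r = -2
Applying ICs: C₁ = 3, C₂ = 8
Particular solution: y = (3 + 8x)e^(-2x)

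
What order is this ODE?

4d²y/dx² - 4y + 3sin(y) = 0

The order is 2 (highest derivative is of order 2).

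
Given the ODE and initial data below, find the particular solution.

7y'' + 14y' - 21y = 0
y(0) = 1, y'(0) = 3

General solution: y = C₁e^x + C₂e^(-3x)
Applying ICs: C₁ = 3/2, C₂ = -1/2
Particular solution: y = (3/2)e^x - (1/2)e^(-3x)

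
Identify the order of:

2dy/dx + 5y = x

The order is 1 (highest derivative is of order 1).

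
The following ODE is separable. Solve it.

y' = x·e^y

Separating variables and integrating:
-e^(-y) = x²/2 + C

General solution: y = -ln(C - x²/2)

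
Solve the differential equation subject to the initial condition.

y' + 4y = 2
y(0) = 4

General solution: y = 1/2 + Ce^(-4x)
Applying y(0) = 4: C = 4 - 1/2 = 7/2
Particular solution: y = 1/2 + (7/2)e^(-4x)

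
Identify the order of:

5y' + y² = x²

The order is 1 (highest derivative is of order 1).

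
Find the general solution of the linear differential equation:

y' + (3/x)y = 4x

Using integrating factor method:

General solution: y = (4/5)x^2 + Cx^(-3)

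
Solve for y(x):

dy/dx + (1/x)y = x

Using integrating factor method:

General solution: y = (1/3)x^2 + C/x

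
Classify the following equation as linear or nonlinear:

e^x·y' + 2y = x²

Linear (y and its derivatives appear to the first power only, no products of y terms)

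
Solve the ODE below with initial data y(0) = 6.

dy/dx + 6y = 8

General solution: y = 4/3 + Ce^(-6x)
Applying y(0) = 6: C = 6 - 4/3 = 14/3
Particular solution: y = 4/3 + (14/3)e^(-6x)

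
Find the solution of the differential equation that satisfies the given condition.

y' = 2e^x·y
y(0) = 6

General solution: y = Ce^(2e^x)
Applying IC y(0) = 6:
Particular solution: y = 6e^(2(e^x - 1))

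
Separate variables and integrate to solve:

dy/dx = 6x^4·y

Separating variables and integrating:
ln|y| = 6x^5/5 + C

General solution: y = Ce^(6x^5/5)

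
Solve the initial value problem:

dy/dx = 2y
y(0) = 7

General solution: y = Ce^(2x)
Applying IC y(0) = 7:
Particular solution: y = 7e^(2x)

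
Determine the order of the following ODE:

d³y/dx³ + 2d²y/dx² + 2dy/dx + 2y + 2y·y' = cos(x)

The order is 3 (highest derivative is of order 3).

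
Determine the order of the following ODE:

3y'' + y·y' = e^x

The order is 2 (highest derivative is of order 2).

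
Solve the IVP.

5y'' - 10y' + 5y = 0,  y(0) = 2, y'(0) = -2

General solution: y = (C₁ + C₂x)e^x
Repeated root r = 1
Applying ICs: C₁ = 2, C₂ = -4
Particular solution: y = (2 - 4x)e^x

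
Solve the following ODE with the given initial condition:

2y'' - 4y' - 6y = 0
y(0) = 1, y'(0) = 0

General solution: y = C₁e^(3x) + C₂e^(-x)
Applying ICs: C₁ = 1/4, C₂ = 3/4
Particular solution: y = (1/4)e^(3x) + (3/4)e^(-x)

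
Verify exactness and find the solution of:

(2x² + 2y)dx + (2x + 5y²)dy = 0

Verify exactness: ∂M/∂y = ∂N/∂x ✓
Find F(x,y) such that ∂F/∂x = M, ∂F/∂y = N
Solution: 2x³/3 + 2xy + 5y³/3 = C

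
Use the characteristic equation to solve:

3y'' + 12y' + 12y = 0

Characteristic equation: 3r² + 12r + 12 = 0
Divide by 3: r² + 4r + 4 = 0
Factored: (r + 2)² = 0
Repeated root: r = -2
General solution: y = (C₁ + C₂x)e^(-2x)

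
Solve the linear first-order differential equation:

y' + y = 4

Using integrating factor method:

General solution: y = 4 + Ce^(-x)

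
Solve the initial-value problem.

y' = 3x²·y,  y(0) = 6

General solution: y = Ce^(x³)
Applying IC y(0) = 6:
Particular solution: y = 6e^(x³)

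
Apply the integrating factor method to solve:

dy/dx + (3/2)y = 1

Using integrating factor method:

General solution: y = 2/3 + Ce^(-3x/2)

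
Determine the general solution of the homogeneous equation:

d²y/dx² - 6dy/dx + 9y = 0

Characteristic equation: r² - 6r + 9 = 0
Factored: (r - 3)² = 0
Repeated root: r = 3
General solution: y = (C₁ + C₂x)e^(3x)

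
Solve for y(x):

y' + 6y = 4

Using integrating factor method:

General solution: y = 2/3 + Ce^(-6x)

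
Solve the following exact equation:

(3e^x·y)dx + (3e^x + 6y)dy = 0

Verify exactness: ∂M/∂y = ∂N/∂x ✓
Find F(x,y) such that ∂F/∂x = M, ∂F/∂y = N
Solution: 3e^x·y + 3y² = C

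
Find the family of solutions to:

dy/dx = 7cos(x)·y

Separating variables and integrating:
ln|y| = 7sin(x) + C

General solution: y = Ce^(7sin(x))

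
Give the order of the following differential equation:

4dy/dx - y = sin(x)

The order is 1 (highest derivative is of order 1).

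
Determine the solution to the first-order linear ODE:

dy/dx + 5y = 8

Using integrating factor method:

General solution: y = 8/5 + Ce^(-5x)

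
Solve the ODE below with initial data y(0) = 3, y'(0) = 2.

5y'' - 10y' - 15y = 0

General solution: y = C₁e^(3x) + C₂e^(-x)
Applying ICs: C₁ = 5/4, C₂ = 7/4
Particular solution: y = (5/4)e^(3x) + (7/4)e^(-x)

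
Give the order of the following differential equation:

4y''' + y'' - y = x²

The order is 3 (highest derivative is of order 3).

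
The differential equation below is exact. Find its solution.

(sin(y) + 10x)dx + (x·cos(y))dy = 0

Verify exactness: ∂M/∂y = ∂N/∂x ✓
Find F(x,y) such that ∂F/∂x = M, ∂F/∂y = N
Solution: x·sin(y) + 5x² = C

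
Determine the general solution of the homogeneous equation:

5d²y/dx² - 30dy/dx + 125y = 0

Characteristic equation: 5r² - 30r + 125 = 0
Divide by 5: r² - 6r + 25 = 0
Roots: r = 3 ± 4i (complex conjugates)
General solution: y = e^(3x)(C₁cos(4x) + C₂sin(4x))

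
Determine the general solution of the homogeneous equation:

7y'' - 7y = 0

Characteristic equation: 7r² - 7 = 0
Divide by 7: r² - 1 = 0
Roots: r = 1, -1 (distinct real)
General solution: y = C₁e^x + C₂e^(-x)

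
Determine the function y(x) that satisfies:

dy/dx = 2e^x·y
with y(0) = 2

General solution: y = Ce^(2e^x)
Applying IC y(0) = 2:
Particular solution: y = 2e^(2(e^x - 1))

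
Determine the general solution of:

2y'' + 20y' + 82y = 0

Characteristic equation: 2r² + 20r + 82 = 0
Divide by 2: r² + 10r + 41 = 0
Roots: r = -5 ± 4i (complex conjugates)
General solution: y = e^(-5x)(C₁cos(4x) + C₂sin(4x))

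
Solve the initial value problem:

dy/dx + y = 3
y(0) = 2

General solution: y = 3 + Ce^(-x)
Applying y(0) = 2: C = 2 - 3 = -1
Particular solution: y = 3 - e^(-x)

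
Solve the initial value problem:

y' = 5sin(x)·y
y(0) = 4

General solution: y = Ce^(-5cos(x))
Applying IC y(0) = 4:
Particular solution: y = 4e^(5(1-cos(x)))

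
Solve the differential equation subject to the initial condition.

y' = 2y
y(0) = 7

General solution: y = Ce^(2x)
Applying IC y(0) = 7:
Particular solution: y = 7e^(2x)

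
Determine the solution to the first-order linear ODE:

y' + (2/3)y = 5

Using integrating factor method:

General solution: y = 15/2 + Ce^(-2x/3)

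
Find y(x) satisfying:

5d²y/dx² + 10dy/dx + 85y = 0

Characteristic equation: 5r² + 10r + 85 = 0
Divide by 5: r² + 2r + 17 = 0
Roots: r = -1 ± 4i (complex conjugates)
General solution: y = e^(-x)(C₁cos(4x) + C₂sin(4x))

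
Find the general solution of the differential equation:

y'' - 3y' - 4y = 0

Characteristic equation: r² - 3r - 4 = 0
Roots: r = 4, -1 (distinct real)
General solution: y = C₁e^(4x) + C₂e^(-x)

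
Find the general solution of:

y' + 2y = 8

Using integrating factor method:

General solution: y = 4 + Ce^(-2x)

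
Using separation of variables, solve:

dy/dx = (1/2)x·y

Separating variables and integrating:
ln|y| = x^2/4 + C

General solution: y = Ce^(x^2/4)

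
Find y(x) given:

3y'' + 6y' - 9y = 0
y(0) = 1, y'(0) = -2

General solution: y = C₁e^x + C₂e^(-3x)
Applying ICs: C₁ = 1/4, C₂ = 3/4
Particular solution: y = (1/4)e^x + (3/4)e^(-3x)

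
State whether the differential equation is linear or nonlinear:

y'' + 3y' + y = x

Linear (y and its derivatives appear to the first power only, no products of y terms)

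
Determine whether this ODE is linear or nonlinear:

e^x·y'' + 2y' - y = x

Linear (y and its derivatives appear to the first power only, no products of y terms)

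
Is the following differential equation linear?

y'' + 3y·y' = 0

No. Nonlinear (product y·y')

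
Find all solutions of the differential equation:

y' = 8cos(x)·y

Separating variables and integrating:
ln|y| = 8sin(x) + C

General solution: y = Ce^(8sin(x))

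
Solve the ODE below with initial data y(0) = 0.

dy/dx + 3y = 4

General solution: y = 4/3 + Ce^(-3x)
Applying y(0) = 0: C = 0 - 4/3 = -4/3
Particular solution: y = 4/3 - (4/3)e^(-3x)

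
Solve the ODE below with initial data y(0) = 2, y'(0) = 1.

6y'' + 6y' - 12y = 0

General solution: y = C₁e^x + C₂e^(-2x)
Applying ICs: C₁ = 5/3, C₂ = 1/3
Particular solution: y = (5/3)e^x + (1/3)e^(-2x)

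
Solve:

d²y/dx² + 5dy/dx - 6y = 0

Characteristic equation: r² + 5r - 6 = 0
Roots: r = 1, -6 (distinct real)
General solution: y = C₁e^x + C₂e^(-6x)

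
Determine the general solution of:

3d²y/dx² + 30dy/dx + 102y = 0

Characteristic equation: 3r² + 30r + 102 = 0
Divide by 3: r² + 10r + 34 = 0
Roots: r = -5 ± 3i (complex conjugates)
General solution: y = e^(-5x)(C₁cos(3x) + C₂sin(3x))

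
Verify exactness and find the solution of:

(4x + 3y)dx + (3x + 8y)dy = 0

Verify exactness: ∂M/∂y = ∂N/∂x ✓
Find F(x,y) such that ∂F/∂x = M, ∂F/∂y = N
Solution: 2x² + 3xy + 4y² = C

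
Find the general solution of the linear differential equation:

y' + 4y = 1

Using integrating factor method:

General solution: y = 1/4 + Ce^(-4x)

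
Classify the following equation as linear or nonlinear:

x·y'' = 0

Linear (y and its derivatives appear to the first power only, no products of y terms)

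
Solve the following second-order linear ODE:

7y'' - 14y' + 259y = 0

Characteristic equation: 7r² - 14r + 259 = 0
Divide by 7: r² - 2r + 37 = 0
Roots: r = 1 ± 6i (complex conjugates)
General solution: y = e^x(C₁cos(6x) + C₂sin(6x))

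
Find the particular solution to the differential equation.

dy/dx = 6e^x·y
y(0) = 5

General solution: y = Ce^(6e^x)
Applying IC y(0) = 5:
Particular solution: y = 5e^(6(e^x - 1))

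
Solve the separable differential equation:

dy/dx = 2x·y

Separating variables and integrating:
ln|y| = x^2 + C

General solution: y = Ce^(x^2)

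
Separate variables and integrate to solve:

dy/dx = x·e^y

Separating variables and integrating:
-e^(-y) = x²/2 + C

General solution: y = -ln(C - x²/2)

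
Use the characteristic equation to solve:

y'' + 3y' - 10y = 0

Characteristic equation: r² + 3r - 10 = 0
Roots: r = 2, -5 (distinct real)
General solution: y = C₁e^(2x) + C₂e^(-5x)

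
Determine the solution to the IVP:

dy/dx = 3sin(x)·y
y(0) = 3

General solution: y = Ce^(-3cos(x))
Applying IC y(0) = 3:
Particular solution: y = 3e^(3(1-cos(x)))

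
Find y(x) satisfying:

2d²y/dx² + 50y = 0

Characteristic equation: 2r² + 50 = 0
Divide by 2: r² + 25 = 0
Roots: r = ±5i (complex conjugates)
General solution: y = C₁cos(5x) + C₂sin(5x)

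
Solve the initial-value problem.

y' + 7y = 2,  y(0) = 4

General solution: y = 2/7 + Ce^(-7x)
Applying y(0) = 4: C = 4 - 2/7 = 26/7
Particular solution: y = 2/7 + (26/7)e^(-7x)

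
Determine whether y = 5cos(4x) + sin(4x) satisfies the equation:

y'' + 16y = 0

Verification:
y'' = -80cos(4x) - 16sin(4x)
y'' + 16y = 0 ✓

Yes, it is a solution.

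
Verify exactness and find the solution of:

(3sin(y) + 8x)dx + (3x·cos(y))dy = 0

Verify exactness: ∂M/∂y = ∂N/∂x ✓
Find F(x,y) such that ∂F/∂x = M, ∂F/∂y = N
Solution: 3x·sin(y) + 4x² = C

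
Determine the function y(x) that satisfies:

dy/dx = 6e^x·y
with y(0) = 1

General solution: y = Ce^(6e^x)
Applying IC y(0) = 1:
Particular solution: y = e^(6(e^x - 1))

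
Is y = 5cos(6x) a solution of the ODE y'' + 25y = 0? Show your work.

Verification:
y'' = -180cos(6x)
y'' + 25y ≠ 0 (frequency mismatch: got 36 instead of 25)

No, it is not a solution.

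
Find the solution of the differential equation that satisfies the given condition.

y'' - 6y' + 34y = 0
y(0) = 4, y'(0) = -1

General solution: y = e^(3x)(C₁cos(5x) + C₂sin(5x))
Complex roots r = 3 ± 5i
Applying ICs: C₁ = 4, C₂ = -13/5
Particular solution: y = e^(3x)(4cos(5x) - (13/5)sin(5x))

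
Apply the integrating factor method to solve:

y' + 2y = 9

Using integrating factor method:

General solution: y = 9/2 + Ce^(-2x)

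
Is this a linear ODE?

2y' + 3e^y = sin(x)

No. Nonlinear (e^y is nonlinear in y)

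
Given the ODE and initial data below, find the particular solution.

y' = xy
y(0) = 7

General solution: y = Ce^(x²/2)
Applying IC y(0) = 7:
Particular solution: y = 7e^(x²/2)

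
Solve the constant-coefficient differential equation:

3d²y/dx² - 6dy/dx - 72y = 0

Characteristic equation: 3r² - 6r - 72 = 0
Divide by 3: r² - 2r - 24 = 0
Roots: r = 6, -4 (distinct real)
General solution: y = C₁e^(6x) + C₂e^(-4x)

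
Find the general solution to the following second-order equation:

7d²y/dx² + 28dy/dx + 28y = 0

Characteristic equation: 7r² + 28r + 28 = 0
Divide by 7: r² + 4r + 4 = 0
Factored: (r + 2)² = 0
Repeated root: r = -2
General solution: y = (C₁ + C₂x)e^(-2x)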